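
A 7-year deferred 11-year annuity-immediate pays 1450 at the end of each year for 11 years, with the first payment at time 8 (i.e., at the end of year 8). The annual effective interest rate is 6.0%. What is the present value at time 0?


PV at time 7 of the 11-year annuity-immediate:
a_n = 1450 * (1-(1+0.06)^(-11))/0.06 = 11435.9681
Discount back 7 years to time 0:
PV = 11435.9681 * (1+0.06)^(-7)
= 11435.9681 * 0.665057
= 7605.572


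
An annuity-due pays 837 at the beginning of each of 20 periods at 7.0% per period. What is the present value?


PV_due = PMT * (1-(1+i)^(-n))/i * (1+i)
PV_immediate = 8867.1899
PV_due = 8867.1899 * 1.07
= 9487.8932


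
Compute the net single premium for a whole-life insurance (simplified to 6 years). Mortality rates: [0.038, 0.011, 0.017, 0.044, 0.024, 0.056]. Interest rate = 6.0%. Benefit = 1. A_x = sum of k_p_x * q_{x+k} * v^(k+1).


v = 0.943396
Year 0: k_p_x=1.0, q=0.038, term=0.035849
Year 1: k_p_x=0.962, q=0.011, term=0.009418
Year 2: k_p_x=0.951418, q=0.017, term=0.01358
Year 3: k_p_x=0.935244, q=0.044, term=0.032595
Year 4: k_p_x=0.894093, q=0.024, term=0.016035
Year 5: k_p_x=0.872635, q=0.056, term=0.03445
A_x = 0.1419


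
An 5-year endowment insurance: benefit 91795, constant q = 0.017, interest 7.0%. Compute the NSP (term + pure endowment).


Term component = 6198.8651
Pure endowment = 5_p_x * v^5 * benefit = 0.917841 * 0.712986 * 91795 = 60071.3963
NSP = 66270.2614


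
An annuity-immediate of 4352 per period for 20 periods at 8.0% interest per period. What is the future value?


FV = PMT * ((1+i)^n - 1) / i
= 4352 * ((1.08)^20 - 1) / 0.08
= 4352 * (4.660957 - 1) / 0.08
= 199156.0686


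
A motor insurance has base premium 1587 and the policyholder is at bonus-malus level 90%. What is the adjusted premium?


adjusted = base * BM_level / 100
= 1587 * 90 / 100
= 1587 * 0.9
= 1428.3


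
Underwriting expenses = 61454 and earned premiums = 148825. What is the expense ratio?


Expense ratio = expenses / premiums
= 61454 / 148825
= 0.4129


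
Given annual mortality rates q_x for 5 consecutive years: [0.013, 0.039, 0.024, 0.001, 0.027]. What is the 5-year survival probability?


p_k = 1 - q_k for each year
Survival = product of (1 - q_k)
= 0.987 * 0.961 * 0.976 * 0.999 * 0.973
= 0.8998


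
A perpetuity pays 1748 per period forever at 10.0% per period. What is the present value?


PV = PMT / i
= 1748 / 0.1
= 17480.0


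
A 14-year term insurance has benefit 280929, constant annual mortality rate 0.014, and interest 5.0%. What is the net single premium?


NSP = benefit * sum_{k=0}^{n-1} k_p_x * q * v^(k+1)
With constant q=0.014, v=0.952381
Sum = 0.128057
NSP = 280929 * 0.128057
= 35974.8712


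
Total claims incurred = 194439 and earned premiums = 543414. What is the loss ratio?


Loss ratio = claims / premiums
= 194439 / 543414
= 0.3578


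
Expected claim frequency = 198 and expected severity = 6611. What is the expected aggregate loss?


E[S] = E[N] * E[X]
= 198 * 6611
= 1.3090e+06


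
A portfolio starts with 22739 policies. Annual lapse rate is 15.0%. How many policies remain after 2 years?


remaining = initial * (1 - lapse)^years
= 22739 * (1 - 0.15)^2
= 22739 * 0.7225
= 16428.9275


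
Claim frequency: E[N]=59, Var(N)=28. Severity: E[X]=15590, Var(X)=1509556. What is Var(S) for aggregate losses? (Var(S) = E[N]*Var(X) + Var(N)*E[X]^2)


Var(S) = E[N]*Var(X) + Var(N)*E[X]^2
= 59*1509556 + 28*15590^2
= 89063804 + 6805346800
= 6.8944e+09


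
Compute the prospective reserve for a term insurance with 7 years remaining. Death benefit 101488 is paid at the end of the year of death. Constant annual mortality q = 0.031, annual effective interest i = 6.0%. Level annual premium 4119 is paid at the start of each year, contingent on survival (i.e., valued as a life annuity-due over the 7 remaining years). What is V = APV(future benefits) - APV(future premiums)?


v = 1/(1+i) = 0.943396
APV(future benefits) per unit = sum_{k=0}^{6} k_p_x * q * v^(k+1) = 0.158921
APV(future benefits) = 101488 * 0.158921 = 16128.6116
Life annuity-due factor ä_{x:7} = sum_{k=0}^{6} k_p_x * v^k = 5.434085
APV(future premiums) = 4119 * 5.434085 = 22382.9978
V = 16128.6116 - 22382.9978
= -6254.3862


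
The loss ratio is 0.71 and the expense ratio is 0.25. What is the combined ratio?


Combined ratio = loss ratio + expense ratio
= 0.71 + 0.25
= 0.96


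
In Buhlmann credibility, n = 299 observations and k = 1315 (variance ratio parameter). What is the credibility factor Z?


Z = n / (n + k)
= 299 / (299 + 1315)
= 299 / 1614
= 0.1853


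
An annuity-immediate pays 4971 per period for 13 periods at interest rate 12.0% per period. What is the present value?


PV = PMT * (1 - (1+i)^(-n)) / i
= 4971 * (1 - (1+0.12)^(-13)) / 0.12
= 4971 * (1 - 0.229174) / 0.12
= 4971 * 6.423548
= 31931.4592


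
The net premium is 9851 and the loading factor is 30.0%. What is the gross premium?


Gross = net * (1 + loading)
= 9851 * (1 + 0.3)
= 9851 * 1.3
= 12806.3


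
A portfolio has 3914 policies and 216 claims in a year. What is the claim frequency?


frequency = claims / policies
= 216 / 3914
= 0.0552


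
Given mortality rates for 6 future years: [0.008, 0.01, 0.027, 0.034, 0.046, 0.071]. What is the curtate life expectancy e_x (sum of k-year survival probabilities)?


e_x = sum_{k=1}^{n} k_p_x
k_p_x values:
  1_p_x = 0.992
  2_p_x = 0.98208
  3_p_x = 0.955564
  4_p_x = 0.923075
  5_p_x = 0.880613
  6_p_x = 0.81809
e_x = 5.5514


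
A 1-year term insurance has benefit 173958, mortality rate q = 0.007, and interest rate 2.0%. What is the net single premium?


NSP = benefit * q * v
v = 1/(1+i) = 0.980392
NSP = 173958 * 0.007 * 0.980392
= 1193.8294


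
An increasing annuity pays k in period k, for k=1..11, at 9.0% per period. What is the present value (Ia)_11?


(Ia)_n = sum_{k=1}^{n} k * v^k, v = 1/(1+i)
v = 0.917431
Sum computed term by term:
(Ia)_11 = 35.0533


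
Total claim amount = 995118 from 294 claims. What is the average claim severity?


severity = total / number
= 995118 / 294
= 3384.7551


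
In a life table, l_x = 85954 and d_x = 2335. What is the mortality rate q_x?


q_x = d_x / l_x
= 2335 / 85954
= 0.0272


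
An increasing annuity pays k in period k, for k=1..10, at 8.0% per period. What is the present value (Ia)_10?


(Ia)_n = sum_{k=1}^{n} k * v^k, v = 1/(1+i)
v = 0.925926
Sum computed term by term:
(Ia)_10 = 32.6869


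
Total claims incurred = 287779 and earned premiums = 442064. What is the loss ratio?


Loss ratio = claims / premiums
= 287779 / 442064
= 0.651


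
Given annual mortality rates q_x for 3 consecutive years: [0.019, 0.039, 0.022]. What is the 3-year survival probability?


p_k = 1 - q_k for each year
Survival = product of (1 - q_k)
= 0.981 * 0.961 * 0.978
= 0.922


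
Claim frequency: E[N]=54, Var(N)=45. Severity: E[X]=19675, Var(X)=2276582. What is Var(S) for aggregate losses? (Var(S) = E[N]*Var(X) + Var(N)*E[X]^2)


Var(S) = E[N]*Var(X) + Var(N)*E[X]^2
= 54*2276582 + 45*19675^2
= 122935428 + 17419753125
= 1.7543e+10


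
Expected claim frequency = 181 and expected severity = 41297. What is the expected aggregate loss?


E[S] = E[N] * E[X]
= 181 * 41297
= 7.4748e+06


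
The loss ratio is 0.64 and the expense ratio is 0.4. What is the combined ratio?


Combined ratio = loss ratio + expense ratio
= 0.64 + 0.4
= 1.04


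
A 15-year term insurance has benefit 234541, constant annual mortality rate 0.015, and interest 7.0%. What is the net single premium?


NSP = benefit * sum_{k=0}^{n-1} k_p_x * q * v^(k+1)
With constant q=0.015, v=0.934579
Sum = 0.125484
NSP = 234541 * 0.125484
= 29431.0555


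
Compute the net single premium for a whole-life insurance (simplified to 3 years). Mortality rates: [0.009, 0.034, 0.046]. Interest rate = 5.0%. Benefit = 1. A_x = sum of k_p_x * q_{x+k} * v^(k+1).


v = 0.952381
Year 0: k_p_x=1.0, q=0.009, term=0.008571
Year 1: k_p_x=0.991, q=0.034, term=0.030561
Year 2: k_p_x=0.957306, q=0.046, term=0.03804
A_x = 0.0772


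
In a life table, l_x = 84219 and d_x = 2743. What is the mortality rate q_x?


q_x = d_x / l_x
= 2743 / 84219
= 0.0326


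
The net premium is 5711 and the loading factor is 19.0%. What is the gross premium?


Gross = net * (1 + loading)
= 5711 * (1 + 0.19)
= 5711 * 1.19
= 6796.09


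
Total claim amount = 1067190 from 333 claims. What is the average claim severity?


severity = total / number
= 1067190 / 333
= 3204.7748


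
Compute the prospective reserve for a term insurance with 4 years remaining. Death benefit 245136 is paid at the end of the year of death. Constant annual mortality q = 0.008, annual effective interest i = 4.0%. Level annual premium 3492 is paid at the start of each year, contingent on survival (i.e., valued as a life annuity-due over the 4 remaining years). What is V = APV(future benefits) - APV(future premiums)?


v = 1/(1+i) = 0.961538
APV(future benefits) per unit = sum_{k=0}^{3} k_p_x * q * v^(k+1) = 0.028704
APV(future benefits) = 245136 * 0.028704 = 7036.3447
Life annuity-due factor ä_{x:4} = sum_{k=0}^{3} k_p_x * v^k = 3.731499
APV(future premiums) = 3492 * 3.731499 = 13030.3956
V = 7036.3447 - 13030.3956
= -5994.0509


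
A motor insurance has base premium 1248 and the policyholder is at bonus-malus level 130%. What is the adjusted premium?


adjusted = base * BM_level / 100
= 1248 * 130 / 100
= 1248 * 1.3
= 1622.4


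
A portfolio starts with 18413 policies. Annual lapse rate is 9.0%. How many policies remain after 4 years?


remaining = initial * (1 - lapse)^years
= 18413 * (1 - 0.09)^4
= 18413 * 0.68575
= 12626.7076


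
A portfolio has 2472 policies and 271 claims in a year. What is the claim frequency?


frequency = claims / policies
= 271 / 2472
= 0.1096


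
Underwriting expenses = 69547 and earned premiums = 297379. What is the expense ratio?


Expense ratio = expenses / premiums
= 69547 / 297379
= 0.2339


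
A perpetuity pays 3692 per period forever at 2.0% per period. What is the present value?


PV = PMT / i
= 3692 / 0.02
= 184600.0


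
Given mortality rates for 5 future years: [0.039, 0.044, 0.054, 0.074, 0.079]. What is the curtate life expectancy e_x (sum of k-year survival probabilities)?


e_x = sum_{k=1}^{n} k_p_x
k_p_x values:
  1_p_x = 0.961
  2_p_x = 0.918716
  3_p_x = 0.869105
  4_p_x = 0.804792
  5_p_x = 0.741213
e_x = 4.2948


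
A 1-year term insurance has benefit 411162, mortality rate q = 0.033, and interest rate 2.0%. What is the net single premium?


NSP = benefit * q * v
v = 1/(1+i) = 0.980392
NSP = 411162 * 0.033 * 0.980392
= 13302.3


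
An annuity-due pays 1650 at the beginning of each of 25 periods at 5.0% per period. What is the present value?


PV_due = PMT * (1-(1+i)^(-n))/i * (1+i)
PV_immediate = 23255.0085
PV_due = 23255.0085 * 1.05
= 24417.759


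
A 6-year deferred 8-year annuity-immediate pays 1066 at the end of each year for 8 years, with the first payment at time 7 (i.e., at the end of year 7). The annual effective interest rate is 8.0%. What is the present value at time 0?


PV at time 6 of the 8-year annuity-immediate:
a_n = 1066 * (1-(1+0.08)^(-8))/0.08 = 6125.9171
Discount back 6 years to time 0:
PV = 6125.9171 * (1+0.08)^(-6)
= 6125.9171 * 0.63017
= 3860.3669


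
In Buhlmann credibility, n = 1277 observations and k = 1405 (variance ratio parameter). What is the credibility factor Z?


Z = n / (n + k)
= 1277 / (1277 + 1405)
= 1277 / 2682
= 0.4761


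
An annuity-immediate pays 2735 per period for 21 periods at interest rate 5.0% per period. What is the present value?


PV = PMT * (1 - (1+i)^(-n)) / i
= 2735 * (1 - (1+0.05)^(-21)) / 0.05
= 2735 * (1 - 0.358942) / 0.05
= 2735 * 12.821153
= 35065.8527


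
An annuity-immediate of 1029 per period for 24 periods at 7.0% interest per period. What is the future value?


FV = PMT * ((1+i)^n - 1) / i
= 1029 * ((1.07)^24 - 1) / 0.07
= 1029 * (5.072367 - 1) / 0.07
= 59863.7942


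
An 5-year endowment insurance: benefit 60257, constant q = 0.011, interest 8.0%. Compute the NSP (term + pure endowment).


Term component = 2593.2879
Pure endowment = 5_p_x * v^5 * benefit = 0.946197 * 0.680583 * 60257 = 38803.4362
NSP = 41396.7242


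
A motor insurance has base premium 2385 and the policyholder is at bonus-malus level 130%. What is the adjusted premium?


adjusted = base * BM_level / 100
= 2385 * 130 / 100
= 2385 * 1.3
= 3100.5


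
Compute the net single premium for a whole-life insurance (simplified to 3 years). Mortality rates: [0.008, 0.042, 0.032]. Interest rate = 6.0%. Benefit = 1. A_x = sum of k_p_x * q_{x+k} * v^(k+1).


v = 0.943396
Year 0: k_p_x=1.0, q=0.008, term=0.007547
Year 1: k_p_x=0.992, q=0.042, term=0.037081
Year 2: k_p_x=0.950336, q=0.032, term=0.025533
A_x = 0.0702


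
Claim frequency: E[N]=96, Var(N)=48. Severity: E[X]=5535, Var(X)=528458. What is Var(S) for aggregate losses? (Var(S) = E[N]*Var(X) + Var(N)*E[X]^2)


Var(S) = E[N]*Var(X) + Var(N)*E[X]^2
= 96*528458 + 48*5535^2
= 50731968 + 1470538800
= 1.5213e+09


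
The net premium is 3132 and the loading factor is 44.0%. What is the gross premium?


Gross = net * (1 + loading)
= 3132 * (1 + 0.44)
= 3132 * 1.44
= 4510.08


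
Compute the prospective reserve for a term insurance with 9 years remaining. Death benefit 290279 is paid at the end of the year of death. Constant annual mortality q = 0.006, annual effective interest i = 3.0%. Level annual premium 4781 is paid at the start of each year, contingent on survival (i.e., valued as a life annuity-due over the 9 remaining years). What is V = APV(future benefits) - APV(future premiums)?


v = 1/(1+i) = 0.970874
APV(future benefits) per unit = sum_{k=0}^{8} k_p_x * q * v^(k+1) = 0.045665
APV(future benefits) = 290279 * 0.045665 = 13255.6039
Life annuity-due factor ä_{x:9} = sum_{k=0}^{8} k_p_x * v^k = 7.839166
APV(future premiums) = 4781 * 7.839166 = 37479.0538
V = 13255.6039 - 37479.0538
= -24223.4499


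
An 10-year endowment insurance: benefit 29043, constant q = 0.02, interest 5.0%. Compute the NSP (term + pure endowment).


Term component = 4135.6251
Pure endowment = 10_p_x * v^10 * benefit = 0.817073 * 0.613913 * 29043 = 14568.3122
NSP = 18703.9373


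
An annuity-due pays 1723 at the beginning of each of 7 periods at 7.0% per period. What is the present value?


PV_due = PMT * (1-(1+i)^(-n))/i * (1+i)
PV_immediate = 9285.7456
PV_due = 9285.7456 * 1.07
= 9935.7478


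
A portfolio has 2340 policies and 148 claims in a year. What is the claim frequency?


frequency = claims / policies
= 148 / 2340
= 0.0632


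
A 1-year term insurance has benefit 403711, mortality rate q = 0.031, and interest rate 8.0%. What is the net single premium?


NSP = benefit * q * v
v = 1/(1+i) = 0.925926
NSP = 403711 * 0.031 * 0.925926
= 11588.0009


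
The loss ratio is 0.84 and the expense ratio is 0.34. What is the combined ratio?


Combined ratio = loss ratio + expense ratio
= 0.84 + 0.34
= 1.18


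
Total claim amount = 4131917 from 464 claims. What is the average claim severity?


severity = total / number
= 4131917 / 464
= 8904.9935


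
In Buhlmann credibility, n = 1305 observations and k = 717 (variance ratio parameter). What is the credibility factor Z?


Z = n / (n + k)
= 1305 / (1305 + 717)
= 1305 / 2022
= 0.6454


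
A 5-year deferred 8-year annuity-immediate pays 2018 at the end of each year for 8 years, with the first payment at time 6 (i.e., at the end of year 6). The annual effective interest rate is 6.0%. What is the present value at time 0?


PV at time 5 of the 8-year annuity-immediate:
a_n = 2018 * (1-(1+0.06)^(-8))/0.06 = 12531.3639
Discount back 5 years to time 0:
PV = 12531.3639 * (1+0.06)^(-5)
= 12531.3639 * 0.747258
= 9364.1641


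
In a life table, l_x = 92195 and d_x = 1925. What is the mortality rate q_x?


q_x = d_x / l_x
= 1925 / 92195
= 0.0209


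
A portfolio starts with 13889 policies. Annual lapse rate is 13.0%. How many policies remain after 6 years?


remaining = initial * (1 - lapse)^years
= 13889 * (1 - 0.13)^6
= 13889 * 0.433626
= 6022.6343


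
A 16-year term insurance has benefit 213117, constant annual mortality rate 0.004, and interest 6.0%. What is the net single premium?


NSP = benefit * sum_{k=0}^{n-1} k_p_x * q * v^(k+1)
With constant q=0.004, v=0.943396
Sum = 0.039425
NSP = 213117 * 0.039425
= 8402.207


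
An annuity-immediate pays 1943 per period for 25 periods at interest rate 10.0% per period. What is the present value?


PV = PMT * (1 - (1+i)^(-n)) / i
= 1943 * (1 - (1+0.1)^(-25)) / 0.1
= 1943 * (1 - 0.092296) / 0.1
= 1943 * 9.07704
= 17636.6888


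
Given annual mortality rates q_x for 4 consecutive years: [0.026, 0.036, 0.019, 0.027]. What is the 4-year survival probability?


p_k = 1 - q_k for each year
Survival = product of (1 - q_k)
= 0.974 * 0.964 * 0.981 * 0.973
= 0.8962


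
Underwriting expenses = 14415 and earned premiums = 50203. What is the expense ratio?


Expense ratio = expenses / premiums
= 14415 / 50203
= 0.2871


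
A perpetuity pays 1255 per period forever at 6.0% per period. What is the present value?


PV = PMT / i
= 1255 / 0.06
= 20916.6667


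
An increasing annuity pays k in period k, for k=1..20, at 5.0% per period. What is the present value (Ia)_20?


(Ia)_n = sum_{k=1}^{n} k * v^k, v = 1/(1+i)
v = 0.952381
Sum computed term by term:
(Ia)_20 = 110.9506


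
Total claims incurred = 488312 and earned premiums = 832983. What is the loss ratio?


Loss ratio = claims / premiums
= 488312 / 832983
= 0.5862


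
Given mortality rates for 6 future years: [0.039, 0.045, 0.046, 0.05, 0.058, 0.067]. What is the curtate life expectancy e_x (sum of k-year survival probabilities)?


e_x = sum_{k=1}^{n} k_p_x
k_p_x values:
  1_p_x = 0.961
  2_p_x = 0.917755
  3_p_x = 0.875538
  4_p_x = 0.831761
  5_p_x = 0.783519
  6_p_x = 0.731023
e_x = 5.1006


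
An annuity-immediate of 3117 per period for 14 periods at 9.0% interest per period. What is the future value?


FV = PMT * ((1+i)^n - 1) / i
= 3117 * ((1.09)^14 - 1) / 0.09
= 3117 * (3.341727 - 1) / 0.09
= 81101.8127


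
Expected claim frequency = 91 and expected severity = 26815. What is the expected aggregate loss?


E[S] = E[N] * E[X]
= 91 * 26815
= 2.4402e+06


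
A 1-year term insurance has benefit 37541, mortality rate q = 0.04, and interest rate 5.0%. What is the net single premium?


NSP = benefit * q * v
v = 1/(1+i) = 0.952381
NSP = 37541 * 0.04 * 0.952381
= 1430.1333


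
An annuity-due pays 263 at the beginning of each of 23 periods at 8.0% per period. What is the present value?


PV_due = PMT * (1-(1+i)^(-n))/i * (1+i)
PV_immediate = 2727.5885
PV_due = 2727.5885 * 1.08
= 2945.7956


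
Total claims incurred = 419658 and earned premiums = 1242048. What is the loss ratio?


Loss ratio = claims / premiums
= 419658 / 1242048
= 0.3379


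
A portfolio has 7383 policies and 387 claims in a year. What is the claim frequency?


frequency = claims / policies
= 387 / 7383
= 0.0524


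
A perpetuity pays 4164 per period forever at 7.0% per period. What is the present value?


PV = PMT / i
= 4164 / 0.07
= 59485.7143


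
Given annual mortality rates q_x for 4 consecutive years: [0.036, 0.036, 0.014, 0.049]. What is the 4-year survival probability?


p_k = 1 - q_k for each year
Survival = product of (1 - q_k)
= 0.964 * 0.964 * 0.986 * 0.951
= 0.8714


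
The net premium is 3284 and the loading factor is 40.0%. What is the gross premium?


Gross = net * (1 + loading)
= 3284 * (1 + 0.4)
= 3284 * 1.4
= 4597.6


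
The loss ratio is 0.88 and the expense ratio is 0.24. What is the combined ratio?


Combined ratio = loss ratio + expense ratio
= 0.88 + 0.24
= 1.12


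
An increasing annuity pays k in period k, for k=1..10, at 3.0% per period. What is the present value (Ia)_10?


(Ia)_n = sum_{k=1}^{n} k * v^k, v = 1/(1+i)
v = 0.970874
Sum computed term by term:
(Ia)_10 = 44.839


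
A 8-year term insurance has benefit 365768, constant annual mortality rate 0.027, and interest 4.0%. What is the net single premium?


NSP = benefit * sum_{k=0}^{n-1} k_p_x * q * v^(k+1)
With constant q=0.027, v=0.961538
Sum = 0.166434
NSP = 365768 * 0.166434
= 60876.2226


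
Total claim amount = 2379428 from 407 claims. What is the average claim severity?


severity = total / number
= 2379428 / 407
= 5846.2604


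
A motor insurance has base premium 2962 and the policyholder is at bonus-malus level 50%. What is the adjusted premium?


adjusted = base * BM_level / 100
= 2962 * 50 / 100
= 2962 * 0.5
= 1481.0


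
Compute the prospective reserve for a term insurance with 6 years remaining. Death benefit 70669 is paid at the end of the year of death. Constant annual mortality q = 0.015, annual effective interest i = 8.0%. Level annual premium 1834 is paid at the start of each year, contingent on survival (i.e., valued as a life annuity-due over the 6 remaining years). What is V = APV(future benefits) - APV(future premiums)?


v = 1/(1+i) = 0.925926
APV(future benefits) per unit = sum_{k=0}^{5} k_p_x * q * v^(k+1) = 0.06702
APV(future benefits) = 70669 * 0.06702 = 4736.2462
Life annuity-due factor ä_{x:6} = sum_{k=0}^{5} k_p_x * v^k = 4.82545
APV(future premiums) = 1834 * 4.82545 = 8849.8753
V = 4736.2462 - 8849.8753
= -4113.6291


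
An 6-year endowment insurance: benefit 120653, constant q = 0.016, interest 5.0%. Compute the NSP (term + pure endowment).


Term component = 9436.2701
Pure endowment = 6_p_x * v^6 * benefit = 0.907759 * 0.746215 * 120653 = 81728.3858
NSP = 91164.6559


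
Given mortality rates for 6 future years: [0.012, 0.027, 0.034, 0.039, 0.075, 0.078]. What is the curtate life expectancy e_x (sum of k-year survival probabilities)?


e_x = sum_{k=1}^{n} k_p_x
k_p_x values:
  1_p_x = 0.988
  2_p_x = 0.961324
  3_p_x = 0.928639
  4_p_x = 0.892422
  5_p_x = 0.82549
  6_p_x = 0.761102
e_x = 5.357


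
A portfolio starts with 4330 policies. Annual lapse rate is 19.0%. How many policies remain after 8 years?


remaining = initial * (1 - lapse)^years
= 4330 * (1 - 0.19)^8
= 4330 * 0.185302
= 802.3577


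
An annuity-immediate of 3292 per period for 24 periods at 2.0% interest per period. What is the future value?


FV = PMT * ((1+i)^n - 1) / i
= 3292 * ((1.02)^24 - 1) / 0.02
= 3292 * (1.608437 - 1) / 0.02
= 100148.7713


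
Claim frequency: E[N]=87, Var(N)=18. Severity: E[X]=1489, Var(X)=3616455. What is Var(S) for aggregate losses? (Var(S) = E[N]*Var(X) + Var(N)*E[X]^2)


Var(S) = E[N]*Var(X) + Var(N)*E[X]^2
= 87*3616455 + 18*1489^2
= 314631585 + 39908178
= 3.5454e+08


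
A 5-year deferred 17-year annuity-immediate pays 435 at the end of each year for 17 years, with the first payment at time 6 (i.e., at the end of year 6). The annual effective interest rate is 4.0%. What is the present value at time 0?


PV at time 5 of the 17-year annuity-immediate:
a_n = 435 * (1-(1+0.04)^(-17))/0.04 = 5292.066
Discount back 5 years to time 0:
PV = 5292.066 * (1+0.04)^(-5)
= 5292.066 * 0.821927
= 4349.6925


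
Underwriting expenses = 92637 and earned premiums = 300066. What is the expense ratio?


Expense ratio = expenses / premiums
= 92637 / 300066
= 0.3087


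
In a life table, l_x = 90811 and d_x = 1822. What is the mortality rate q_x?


q_x = d_x / l_x
= 1822 / 90811
= 0.0201


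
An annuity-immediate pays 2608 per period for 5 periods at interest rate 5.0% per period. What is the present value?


PV = PMT * (1 - (1+i)^(-n)) / i
= 2608 * (1 - (1+0.05)^(-5)) / 0.05
= 2608 * (1 - 0.783526) / 0.05
= 2608 * 4.329477
= 11291.2752


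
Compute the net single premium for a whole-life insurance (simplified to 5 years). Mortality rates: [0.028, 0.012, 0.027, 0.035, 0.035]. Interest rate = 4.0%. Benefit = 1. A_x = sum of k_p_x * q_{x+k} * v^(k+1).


v = 0.961538
Year 0: k_p_x=1.0, q=0.028, term=0.026923
Year 1: k_p_x=0.972, q=0.012, term=0.010784
Year 2: k_p_x=0.960336, q=0.027, term=0.023051
Year 3: k_p_x=0.934407, q=0.035, term=0.027956
Year 4: k_p_x=0.901703, q=0.035, term=0.02594
A_x = 0.1147


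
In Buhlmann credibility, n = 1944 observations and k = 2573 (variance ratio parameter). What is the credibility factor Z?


Z = n / (n + k)
= 1944 / (1944 + 2573)
= 1944 / 4517
= 0.4304


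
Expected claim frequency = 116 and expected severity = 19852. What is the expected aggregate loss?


E[S] = E[N] * E[X]
= 116 * 19852
= 2.3028e+06


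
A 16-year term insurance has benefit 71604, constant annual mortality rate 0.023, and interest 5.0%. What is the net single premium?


NSP = benefit * sum_{k=0}^{n-1} k_p_x * q * v^(k+1)
With constant q=0.023, v=0.952381
Sum = 0.215599
NSP = 71604 * 0.215599
= 15437.7622


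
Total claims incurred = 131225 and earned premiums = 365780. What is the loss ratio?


Loss ratio = claims / premiums
= 131225 / 365780
= 0.3588


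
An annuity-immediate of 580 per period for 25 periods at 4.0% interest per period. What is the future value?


FV = PMT * ((1+i)^n - 1) / i
= 580 * ((1.04)^25 - 1) / 0.04
= 580 * (2.665836 - 1) / 0.04
= 24154.6268


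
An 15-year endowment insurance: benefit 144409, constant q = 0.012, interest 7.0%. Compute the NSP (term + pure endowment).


Term component = 14742.1665
Pure endowment = 15_p_x * v^15 * benefit = 0.834361 * 0.362446 * 144409 = 43670.862
NSP = 58413.0285


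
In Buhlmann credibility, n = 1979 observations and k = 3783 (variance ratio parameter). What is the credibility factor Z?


Z = n / (n + k)
= 1979 / (1979 + 3783)
= 1979 / 5762
= 0.3435


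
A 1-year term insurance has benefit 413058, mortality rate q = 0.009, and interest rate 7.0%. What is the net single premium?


NSP = benefit * q * v
v = 1/(1+i) = 0.934579
NSP = 413058 * 0.009 * 0.934579
= 3474.3196


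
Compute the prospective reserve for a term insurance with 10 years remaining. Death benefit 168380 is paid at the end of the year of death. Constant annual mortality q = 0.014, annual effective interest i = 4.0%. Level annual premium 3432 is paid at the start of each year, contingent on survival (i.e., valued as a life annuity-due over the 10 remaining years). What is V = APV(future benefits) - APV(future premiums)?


v = 1/(1+i) = 0.961538
APV(future benefits) per unit = sum_{k=0}^{9} k_p_x * q * v^(k+1) = 0.107145
APV(future benefits) = 168380 * 0.107145 = 18041.0689
Life annuity-due factor ä_{x:10} = sum_{k=0}^{9} k_p_x * v^k = 7.95934
APV(future premiums) = 3432 * 7.95934 = 27316.4553
V = 18041.0689 - 27316.4553
= -9275.3864


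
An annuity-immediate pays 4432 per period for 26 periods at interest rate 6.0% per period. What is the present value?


PV = PMT * (1 - (1+i)^(-n)) / i
= 4432 * (1 - (1+0.06)^(-26)) / 0.06
= 4432 * (1 - 0.21981) / 0.06
= 4432 * 13.003166
= 57630.0325


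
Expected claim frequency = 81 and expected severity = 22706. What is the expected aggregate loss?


E[S] = E[N] * E[X]
= 81 * 22706
= 1.8392e+06


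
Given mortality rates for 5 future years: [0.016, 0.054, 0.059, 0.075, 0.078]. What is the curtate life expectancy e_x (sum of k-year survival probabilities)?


e_x = sum_{k=1}^{n} k_p_x
k_p_x values:
  1_p_x = 0.984
  2_p_x = 0.930864
  3_p_x = 0.875943
  4_p_x = 0.810247
  5_p_x = 0.747048
e_x = 4.3481


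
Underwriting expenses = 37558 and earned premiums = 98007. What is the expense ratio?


Expense ratio = expenses / premiums
= 37558 / 98007
= 0.3832


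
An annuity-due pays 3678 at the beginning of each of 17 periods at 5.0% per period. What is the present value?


PV_due = PMT * (1-(1+i)^(-n))/i * (1+i)
PV_immediate = 41466.0157
PV_due = 41466.0157 * 1.05
= 43539.3164


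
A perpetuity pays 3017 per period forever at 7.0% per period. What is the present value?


PV = PMT / i
= 3017 / 0.07
= 43100.0


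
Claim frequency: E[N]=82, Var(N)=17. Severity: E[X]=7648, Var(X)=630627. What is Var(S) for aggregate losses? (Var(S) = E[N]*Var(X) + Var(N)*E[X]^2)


Var(S) = E[N]*Var(X) + Var(N)*E[X]^2
= 82*630627 + 17*7648^2
= 51711414 + 994362368
= 1.0461e+09


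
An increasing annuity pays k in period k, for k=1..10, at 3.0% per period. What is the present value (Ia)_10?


(Ia)_n = sum_{k=1}^{n} k * v^k, v = 1/(1+i)
v = 0.970874
Sum computed term by term:
(Ia)_10 = 44.839


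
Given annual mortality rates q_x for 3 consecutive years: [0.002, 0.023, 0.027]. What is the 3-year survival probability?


p_k = 1 - q_k for each year
Survival = product of (1 - q_k)
= 0.998 * 0.977 * 0.973
= 0.9487


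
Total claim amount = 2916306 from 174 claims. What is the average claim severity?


severity = total / number
= 2916306 / 174
= 16760.3793


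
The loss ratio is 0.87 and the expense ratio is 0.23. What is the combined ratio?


Combined ratio = loss ratio + expense ratio
= 0.87 + 0.23
= 1.1


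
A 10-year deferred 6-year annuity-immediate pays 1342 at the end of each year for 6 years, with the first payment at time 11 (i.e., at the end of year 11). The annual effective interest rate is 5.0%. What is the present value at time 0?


PV at time 10 of the 6-year annuity-immediate:
a_n = 1342 * (1-(1+0.05)^(-6))/0.05 = 6811.5788
Discount back 10 years to time 0:
PV = 6811.5788 * (1+0.05)^(-10)
= 6811.5788 * 0.613913
= 4181.7185


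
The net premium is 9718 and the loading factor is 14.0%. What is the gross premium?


Gross = net * (1 + loading)
= 9718 * (1 + 0.14)
= 9718 * 1.14
= 11078.52


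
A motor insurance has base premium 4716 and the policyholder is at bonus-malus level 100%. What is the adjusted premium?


adjusted = base * BM_level / 100
= 4716 * 100 / 100
= 4716 * 1.0
= 4716.0


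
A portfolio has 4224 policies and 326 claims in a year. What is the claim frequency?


frequency = claims / policies
= 326 / 4224
= 0.0772


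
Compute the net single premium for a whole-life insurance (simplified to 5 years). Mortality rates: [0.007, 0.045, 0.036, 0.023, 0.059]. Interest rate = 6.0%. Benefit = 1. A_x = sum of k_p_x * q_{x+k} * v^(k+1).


v = 0.943396
Year 0: k_p_x=1.0, q=0.007, term=0.006604
Year 1: k_p_x=0.993, q=0.045, term=0.039769
Year 2: k_p_x=0.948315, q=0.036, term=0.028664
Year 3: k_p_x=0.914176, q=0.023, term=0.016655
Year 4: k_p_x=0.89315, q=0.059, term=0.039377
A_x = 0.1311


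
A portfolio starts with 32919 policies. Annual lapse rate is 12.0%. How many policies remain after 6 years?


remaining = initial * (1 - lapse)^years
= 32919 * (1 - 0.12)^6
= 32919 * 0.464404
= 15287.7181


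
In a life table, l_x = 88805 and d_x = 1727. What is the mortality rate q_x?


q_x = d_x / l_x
= 1727 / 88805
= 0.0194


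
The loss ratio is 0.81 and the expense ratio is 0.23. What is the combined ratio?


Combined ratio = loss ratio + expense ratio
= 0.81 + 0.23
= 1.04


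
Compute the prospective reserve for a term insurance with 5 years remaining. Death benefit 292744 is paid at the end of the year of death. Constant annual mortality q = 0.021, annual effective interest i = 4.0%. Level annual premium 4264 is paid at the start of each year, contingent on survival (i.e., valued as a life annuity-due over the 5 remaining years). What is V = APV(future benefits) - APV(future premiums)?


v = 1/(1+i) = 0.961538
APV(future benefits) per unit = sum_{k=0}^{4} k_p_x * q * v^(k+1) = 0.089793
APV(future benefits) = 292744 * 0.089793 = 26286.2187
Life annuity-due factor ä_{x:5} = sum_{k=0}^{4} k_p_x * v^k = 4.446867
APV(future premiums) = 4264 * 4.446867 = 18961.4417
V = 26286.2187 - 18961.4417
= 7324.777


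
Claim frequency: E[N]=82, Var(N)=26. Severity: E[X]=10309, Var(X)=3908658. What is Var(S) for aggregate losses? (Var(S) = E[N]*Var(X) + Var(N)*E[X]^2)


Var(S) = E[N]*Var(X) + Var(N)*E[X]^2
= 82*3908658 + 26*10309^2
= 320509956 + 2763162506
= 3.0837e+09


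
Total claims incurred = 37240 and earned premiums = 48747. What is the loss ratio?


Loss ratio = claims / premiums
= 37240 / 48747
= 0.7639


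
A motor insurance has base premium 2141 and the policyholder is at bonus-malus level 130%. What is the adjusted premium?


adjusted = base * BM_level / 100
= 2141 * 130 / 100
= 2141 * 1.3
= 2783.3


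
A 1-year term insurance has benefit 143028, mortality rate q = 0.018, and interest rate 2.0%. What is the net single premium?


NSP = benefit * q * v
v = 1/(1+i) = 0.980392
NSP = 143028 * 0.018 * 0.980392
= 2524.0235


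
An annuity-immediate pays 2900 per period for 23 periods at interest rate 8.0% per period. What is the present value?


PV = PMT * (1 - (1+i)^(-n)) / i
= 2900 * (1 - (1+0.08)^(-23)) / 0.08
= 2900 * (1 - 0.170315) / 0.08
= 2900 * 10.371059
= 30076.0709


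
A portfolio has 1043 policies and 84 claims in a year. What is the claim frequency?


frequency = claims / policies
= 84 / 1043
= 0.0805


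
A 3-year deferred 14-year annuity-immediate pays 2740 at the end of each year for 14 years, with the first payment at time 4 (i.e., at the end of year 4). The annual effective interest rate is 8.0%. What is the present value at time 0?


PV at time 3 of the 14-year annuity-immediate:
a_n = 2740 * (1-(1+0.08)^(-14))/0.08 = 22589.2093
Discount back 3 years to time 0:
PV = 22589.2093 * (1+0.08)^(-3)
= 22589.2093 * 0.793832
= 17932.0427


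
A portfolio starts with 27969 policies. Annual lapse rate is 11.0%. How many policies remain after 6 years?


remaining = initial * (1 - lapse)^years
= 27969 * (1 - 0.11)^6
= 27969 * 0.496981
= 13900.0697


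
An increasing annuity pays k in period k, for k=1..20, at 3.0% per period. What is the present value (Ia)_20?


(Ia)_n = sum_{k=1}^{n} k * v^k, v = 1/(1+i)
v = 0.970874
Sum computed term by term:
(Ia)_20 = 141.6761


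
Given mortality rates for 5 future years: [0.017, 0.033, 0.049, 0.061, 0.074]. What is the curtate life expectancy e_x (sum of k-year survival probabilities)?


e_x = sum_{k=1}^{n} k_p_x
k_p_x values:
  1_p_x = 0.983
  2_p_x = 0.950561
  3_p_x = 0.903984
  4_p_x = 0.848841
  5_p_x = 0.786026
e_x = 4.4724


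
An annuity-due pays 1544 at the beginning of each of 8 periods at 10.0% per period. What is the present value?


PV_due = PMT * (1-(1+i)^(-n))/i * (1+i)
PV_immediate = 8237.126
PV_due = 8237.126 * 1.1
= 9060.8387


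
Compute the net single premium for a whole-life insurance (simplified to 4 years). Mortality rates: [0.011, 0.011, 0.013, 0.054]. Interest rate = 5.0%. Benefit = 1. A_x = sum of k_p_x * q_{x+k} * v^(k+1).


v = 0.952381
Year 0: k_p_x=1.0, q=0.011, term=0.010476
Year 1: k_p_x=0.989, q=0.011, term=0.009868
Year 2: k_p_x=0.978121, q=0.013, term=0.010984
Year 3: k_p_x=0.965405, q=0.054, term=0.042889
A_x = 0.0742


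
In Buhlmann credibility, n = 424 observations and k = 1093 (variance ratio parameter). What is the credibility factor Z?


Z = n / (n + k)
= 424 / (424 + 1093)
= 424 / 1517
= 0.2795


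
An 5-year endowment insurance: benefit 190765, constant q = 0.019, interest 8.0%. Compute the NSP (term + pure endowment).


Term component = 13973.188
Pure endowment = 5_p_x * v^5 * benefit = 0.908542 * 0.680583 * 190765 = 117957.3362
NSP = 131930.5242


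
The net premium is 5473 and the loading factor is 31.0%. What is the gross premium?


Gross = net * (1 + loading)
= 5473 * (1 + 0.31)
= 5473 * 1.31
= 7169.63


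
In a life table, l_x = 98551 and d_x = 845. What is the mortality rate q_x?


q_x = d_x / l_x
= 845 / 98551
= 0.0086


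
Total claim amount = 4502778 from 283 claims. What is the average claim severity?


severity = total / number
= 4502778 / 283
= 15910.8763


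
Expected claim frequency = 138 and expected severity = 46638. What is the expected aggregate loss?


E[S] = E[N] * E[X]
= 138 * 46638
= 6.4360e+06


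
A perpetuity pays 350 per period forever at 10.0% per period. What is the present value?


PV = PMT / i
= 350 / 0.1
= 3500.0


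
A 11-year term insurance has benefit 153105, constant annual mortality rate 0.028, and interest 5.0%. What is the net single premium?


NSP = benefit * sum_{k=0}^{n-1} k_p_x * q * v^(k+1)
With constant q=0.028, v=0.952381
Sum = 0.205403
NSP = 153105 * 0.205403
= 31448.2358


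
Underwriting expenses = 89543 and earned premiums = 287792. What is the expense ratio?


Expense ratio = expenses / premiums
= 89543 / 287792
= 0.3111


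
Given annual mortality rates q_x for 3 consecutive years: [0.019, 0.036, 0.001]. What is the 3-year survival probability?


p_k = 1 - q_k for each year
Survival = product of (1 - q_k)
= 0.981 * 0.964 * 0.999
= 0.9447


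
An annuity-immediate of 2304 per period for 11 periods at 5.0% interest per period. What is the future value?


FV = PMT * ((1+i)^n - 1) / i
= 2304 * ((1.05)^11 - 1) / 0.05
= 2304 * (1.710339 - 1) / 0.05
= 32732.4376


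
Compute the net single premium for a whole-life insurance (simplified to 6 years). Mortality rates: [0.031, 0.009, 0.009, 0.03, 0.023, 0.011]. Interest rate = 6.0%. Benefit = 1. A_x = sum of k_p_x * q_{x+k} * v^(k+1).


v = 0.943396
Year 0: k_p_x=1.0, q=0.031, term=0.029245
Year 1: k_p_x=0.969, q=0.009, term=0.007762
Year 2: k_p_x=0.960279, q=0.009, term=0.007256
Year 3: k_p_x=0.951636, q=0.03, term=0.022614
Year 4: k_p_x=0.923087, q=0.023, term=0.015865
Year 5: k_p_x=0.901856, q=0.011, term=0.006994
A_x = 0.0897


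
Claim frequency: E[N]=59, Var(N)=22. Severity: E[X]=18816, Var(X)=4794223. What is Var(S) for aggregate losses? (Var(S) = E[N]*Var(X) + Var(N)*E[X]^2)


Var(S) = E[N]*Var(X) + Var(N)*E[X]^2
= 59*4794223 + 22*18816^2
= 282859157 + 7788920832
= 8.0718e+09


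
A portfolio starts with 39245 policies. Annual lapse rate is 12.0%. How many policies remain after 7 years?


remaining = initial * (1 - lapse)^years
= 39245 * (1 - 0.12)^7
= 39245 * 0.408676
= 16038.4738


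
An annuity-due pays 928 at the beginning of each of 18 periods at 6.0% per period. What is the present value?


PV_due = PMT * (1-(1+i)^(-n))/i * (1+i)
PV_immediate = 10048.016
PV_due = 10048.016 * 1.06
= 10650.897


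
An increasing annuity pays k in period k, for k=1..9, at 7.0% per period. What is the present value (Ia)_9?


(Ia)_n = sum_{k=1}^{n} k * v^k, v = 1/(1+i)
v = 0.934579
Sum computed term by term:
(Ia)_9 = 29.6556


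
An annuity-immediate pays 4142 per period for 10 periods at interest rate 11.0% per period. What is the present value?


PV = PMT * (1 - (1+i)^(-n)) / i
= 4142 * (1 - (1+0.11)^(-10)) / 0.11
= 4142 * (1 - 0.352184) / 0.11
= 4142 * 5.889232
= 24393.199


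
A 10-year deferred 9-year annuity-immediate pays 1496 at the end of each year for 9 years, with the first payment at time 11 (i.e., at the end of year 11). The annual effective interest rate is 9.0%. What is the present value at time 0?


PV at time 10 of the 9-year annuity-immediate:
a_n = 1496 * (1-(1+0.09)^(-9))/0.09 = 8968.8894
Discount back 10 years to time 0:
PV = 8968.8894 * (1+0.09)^(-10)
= 8968.8894 * 0.422411
= 3788.5558


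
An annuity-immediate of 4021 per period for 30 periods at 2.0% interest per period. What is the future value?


FV = PMT * ((1+i)^n - 1) / i
= 4021 * ((1.02)^30 - 1) / 0.02
= 4021 * (1.811362 - 1) / 0.02
= 163124.2465


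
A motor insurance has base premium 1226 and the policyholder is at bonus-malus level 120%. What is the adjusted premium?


adjusted = base * BM_level / 100
= 1226 * 120 / 100
= 1226 * 1.2
= 1471.2


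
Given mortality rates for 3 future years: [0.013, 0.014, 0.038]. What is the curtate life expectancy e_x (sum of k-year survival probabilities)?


e_x = sum_{k=1}^{n} k_p_x
k_p_x values:
  1_p_x = 0.987
  2_p_x = 0.973182
  3_p_x = 0.936201
e_x = 2.8964
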